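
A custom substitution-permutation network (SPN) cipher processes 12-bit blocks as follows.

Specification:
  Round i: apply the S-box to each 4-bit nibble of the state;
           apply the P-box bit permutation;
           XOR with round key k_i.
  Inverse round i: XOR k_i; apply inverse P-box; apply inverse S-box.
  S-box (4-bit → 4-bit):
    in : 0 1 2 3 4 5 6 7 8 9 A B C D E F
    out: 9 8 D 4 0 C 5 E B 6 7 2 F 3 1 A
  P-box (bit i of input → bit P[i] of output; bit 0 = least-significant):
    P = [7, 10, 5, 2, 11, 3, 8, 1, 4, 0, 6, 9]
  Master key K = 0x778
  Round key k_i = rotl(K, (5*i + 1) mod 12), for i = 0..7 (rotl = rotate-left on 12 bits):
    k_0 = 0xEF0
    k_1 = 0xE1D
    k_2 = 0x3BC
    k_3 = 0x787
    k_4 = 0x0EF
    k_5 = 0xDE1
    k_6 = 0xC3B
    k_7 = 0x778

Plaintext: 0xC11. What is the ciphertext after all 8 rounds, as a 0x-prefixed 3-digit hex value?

0x7CD

s_0 = plaintext = 0xC11
s_1 = Round(s_0, k_0) = 0xCA7
s_2 = Round(s_1, k_1) = 0x160
s_3 = Round(s_2, k_2) = 0x838
s_4 = Round(s_3, k_3) = 0x012
s_5 = Round(s_4, k_4) = 0x259
s_6 = Round(s_5, k_5) = 0xA93
s_7 = Round(s_6, k_6) = 0xD42
s_8 = Round(s_7, k_7) = 0x7CD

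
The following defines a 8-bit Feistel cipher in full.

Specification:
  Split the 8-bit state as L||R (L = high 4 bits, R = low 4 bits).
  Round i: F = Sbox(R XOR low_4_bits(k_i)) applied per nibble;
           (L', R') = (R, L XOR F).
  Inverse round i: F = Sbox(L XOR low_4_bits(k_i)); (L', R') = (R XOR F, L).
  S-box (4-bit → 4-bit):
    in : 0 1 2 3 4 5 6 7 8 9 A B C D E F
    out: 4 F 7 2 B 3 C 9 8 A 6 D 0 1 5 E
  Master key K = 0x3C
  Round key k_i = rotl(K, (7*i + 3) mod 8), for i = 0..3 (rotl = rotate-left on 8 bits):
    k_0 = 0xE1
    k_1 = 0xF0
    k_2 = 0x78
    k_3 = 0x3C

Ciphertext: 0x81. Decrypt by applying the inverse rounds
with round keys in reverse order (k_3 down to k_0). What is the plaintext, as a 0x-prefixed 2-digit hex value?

s_0 = ciphertext = 0x81
s_1 = InvRound(s_0, k_3) = 0xA8
s_2 = InvRound(s_1, k_2) = 0xFA
s_3 = InvRound(s_2, k_1) = 0x4F
s_4 = InvRound(s_3, k_0) = 0xC4

0xC4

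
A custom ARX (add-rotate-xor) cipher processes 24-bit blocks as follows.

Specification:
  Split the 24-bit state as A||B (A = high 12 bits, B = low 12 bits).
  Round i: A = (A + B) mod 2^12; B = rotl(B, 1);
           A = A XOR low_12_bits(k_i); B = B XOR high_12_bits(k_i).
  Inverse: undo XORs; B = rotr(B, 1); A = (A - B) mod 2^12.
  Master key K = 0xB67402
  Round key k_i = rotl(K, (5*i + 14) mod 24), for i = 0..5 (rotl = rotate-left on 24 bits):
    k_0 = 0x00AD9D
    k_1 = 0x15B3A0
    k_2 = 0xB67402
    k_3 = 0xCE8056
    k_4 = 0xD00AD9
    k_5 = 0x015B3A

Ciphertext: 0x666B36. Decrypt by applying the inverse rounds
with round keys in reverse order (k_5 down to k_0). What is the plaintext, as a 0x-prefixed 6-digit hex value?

s_0 = ciphertext = 0x666B36
s_1 = InvRound(s_0, k_5) = 0xFCBD91
s_2 = InvRound(s_1, k_4) = 0xCCA848
s_3 = InvRound(s_2, k_3) = 0xA4C250
s_4 = InvRound(s_3, k_2) = 0x1B3C9B
s_5 = InvRound(s_4, k_1) = 0xB336E0
s_6 = InvRound(s_5, k_0) = 0x339375

0x339375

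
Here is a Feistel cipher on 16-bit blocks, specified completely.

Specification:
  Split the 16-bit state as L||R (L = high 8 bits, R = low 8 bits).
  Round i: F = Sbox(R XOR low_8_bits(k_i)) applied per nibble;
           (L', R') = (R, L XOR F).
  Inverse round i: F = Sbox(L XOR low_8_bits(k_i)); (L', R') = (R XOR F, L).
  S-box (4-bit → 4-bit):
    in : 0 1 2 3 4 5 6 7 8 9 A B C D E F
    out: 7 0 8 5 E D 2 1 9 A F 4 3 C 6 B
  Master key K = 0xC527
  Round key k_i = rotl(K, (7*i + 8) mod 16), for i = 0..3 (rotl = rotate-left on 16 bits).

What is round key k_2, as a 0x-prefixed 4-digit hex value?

K = 0xC527
k_0 = rotl(K, (7*0+8) mod 16) = rotl(K, 8) = 0x27C5
k_1 = rotl(K, (7*1+8) mod 16) = rotl(K, 15) = 0xE293
k_2 = rotl(K, (7*2+8) mod 16) = rotl(K, 6) = 0x49F1

0x49F1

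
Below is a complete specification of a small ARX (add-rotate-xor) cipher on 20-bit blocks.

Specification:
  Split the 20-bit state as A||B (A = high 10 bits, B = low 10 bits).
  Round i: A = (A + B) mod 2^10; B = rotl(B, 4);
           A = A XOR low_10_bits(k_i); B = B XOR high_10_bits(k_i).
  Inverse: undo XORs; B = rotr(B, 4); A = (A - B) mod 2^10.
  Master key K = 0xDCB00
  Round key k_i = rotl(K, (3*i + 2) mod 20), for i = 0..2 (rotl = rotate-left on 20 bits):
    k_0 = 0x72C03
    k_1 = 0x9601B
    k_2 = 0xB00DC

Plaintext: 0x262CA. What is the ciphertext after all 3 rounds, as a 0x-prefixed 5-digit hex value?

0x7AF11

s_0 = plaintext = 0x262CA
s_1 = Round(s_0, k_0) = 0xD8560
s_2 = Round(s_1, k_1) = 0x3685D
s_3 = Round(s_2, k_2) = 0x7AF11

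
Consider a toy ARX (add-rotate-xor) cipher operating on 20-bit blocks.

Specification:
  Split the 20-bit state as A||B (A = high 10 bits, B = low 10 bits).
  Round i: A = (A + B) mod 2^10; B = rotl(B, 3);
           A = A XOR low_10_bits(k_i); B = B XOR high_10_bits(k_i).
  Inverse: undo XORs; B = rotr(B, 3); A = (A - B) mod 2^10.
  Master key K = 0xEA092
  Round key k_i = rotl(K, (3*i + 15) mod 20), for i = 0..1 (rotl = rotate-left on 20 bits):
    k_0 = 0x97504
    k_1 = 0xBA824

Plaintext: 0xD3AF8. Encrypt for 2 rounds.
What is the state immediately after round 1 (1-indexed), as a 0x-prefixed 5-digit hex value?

0xD0998

s_0 = plaintext = 0xD3AF8
s_1 = Round(s_0, k_0) = 0xD0998
s_2 = Round(s_1, k_1) = 0x3FA29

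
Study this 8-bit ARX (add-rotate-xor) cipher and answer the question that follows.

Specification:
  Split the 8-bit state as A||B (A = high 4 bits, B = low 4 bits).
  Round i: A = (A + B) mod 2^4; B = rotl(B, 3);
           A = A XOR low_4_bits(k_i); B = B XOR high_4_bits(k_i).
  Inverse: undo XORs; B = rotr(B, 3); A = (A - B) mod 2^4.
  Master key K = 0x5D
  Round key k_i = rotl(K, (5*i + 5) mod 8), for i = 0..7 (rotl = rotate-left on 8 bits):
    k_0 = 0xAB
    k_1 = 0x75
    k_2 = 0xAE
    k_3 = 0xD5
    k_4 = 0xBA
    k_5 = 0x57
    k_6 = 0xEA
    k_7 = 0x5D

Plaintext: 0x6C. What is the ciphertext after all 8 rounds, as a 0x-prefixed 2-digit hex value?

s_0 = plaintext = 0x6C
s_1 = Round(s_0, k_0) = 0x9C
s_2 = Round(s_1, k_1) = 0x01
s_3 = Round(s_2, k_2) = 0xF2
s_4 = Round(s_3, k_3) = 0x4C
s_5 = Round(s_4, k_4) = 0xAD
s_6 = Round(s_5, k_5) = 0x0B
s_7 = Round(s_6, k_6) = 0x13
s_8 = Round(s_7, k_7) = 0x9C

0x9C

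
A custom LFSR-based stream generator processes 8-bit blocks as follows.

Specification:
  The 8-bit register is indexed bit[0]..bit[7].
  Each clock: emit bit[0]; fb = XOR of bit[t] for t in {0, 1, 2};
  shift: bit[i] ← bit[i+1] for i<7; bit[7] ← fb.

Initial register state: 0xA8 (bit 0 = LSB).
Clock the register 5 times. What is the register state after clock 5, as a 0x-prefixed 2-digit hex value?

0xB5

reg_0 = 0xA8
clock 1: out=0, reg = 0x54
clock 2: out=0, reg = 0xAA
clock 3: out=0, reg = 0xD5
clock 4: out=1, reg = 0x6A
clock 5: out=0, reg = 0xB5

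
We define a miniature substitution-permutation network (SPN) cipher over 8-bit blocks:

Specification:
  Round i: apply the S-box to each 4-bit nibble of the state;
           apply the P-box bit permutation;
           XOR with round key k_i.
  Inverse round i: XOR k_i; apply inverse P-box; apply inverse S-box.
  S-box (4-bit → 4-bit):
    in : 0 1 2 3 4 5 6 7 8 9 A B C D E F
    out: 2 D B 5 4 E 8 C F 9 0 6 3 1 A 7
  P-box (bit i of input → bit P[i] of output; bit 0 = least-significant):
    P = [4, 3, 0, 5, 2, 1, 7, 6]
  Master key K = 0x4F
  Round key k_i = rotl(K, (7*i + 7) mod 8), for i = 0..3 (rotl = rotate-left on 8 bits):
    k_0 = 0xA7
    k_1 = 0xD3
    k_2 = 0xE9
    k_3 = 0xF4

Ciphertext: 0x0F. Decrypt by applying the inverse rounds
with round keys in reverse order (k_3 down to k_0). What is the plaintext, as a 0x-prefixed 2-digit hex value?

0x0C

s_0 = ciphertext = 0x0F
s_1 = InvRound(s_0, k_3) = 0x58
s_2 = InvRound(s_1, k_2) = 0x41
s_3 = InvRound(s_2, k_1) = 0xBD
s_4 = InvRound(s_3, k_0) = 0x0C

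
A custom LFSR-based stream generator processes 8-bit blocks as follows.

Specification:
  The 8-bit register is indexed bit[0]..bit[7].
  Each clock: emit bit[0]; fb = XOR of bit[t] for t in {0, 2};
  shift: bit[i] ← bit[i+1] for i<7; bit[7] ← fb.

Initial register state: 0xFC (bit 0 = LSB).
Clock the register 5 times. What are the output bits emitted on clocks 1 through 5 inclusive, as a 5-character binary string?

reg_0 = 0xFC
clock 1: out=0, reg = 0xFE
clock 2: out=0, reg = 0xFF
clock 3: out=1, reg = 0x7F
clock 4: out=1, reg = 0x3F
clock 5: out=1, reg = 0x1F

00111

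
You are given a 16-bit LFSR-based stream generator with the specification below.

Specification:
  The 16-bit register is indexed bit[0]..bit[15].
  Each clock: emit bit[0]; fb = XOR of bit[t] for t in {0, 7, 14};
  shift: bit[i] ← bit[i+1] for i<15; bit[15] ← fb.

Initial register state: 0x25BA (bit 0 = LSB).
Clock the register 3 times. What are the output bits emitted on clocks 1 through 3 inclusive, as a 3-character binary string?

reg_0 = 0x25BA
clock 1: out=0, reg = 0x92DD
clock 2: out=1, reg = 0x496E
clock 3: out=0, reg = 0xA4B7

010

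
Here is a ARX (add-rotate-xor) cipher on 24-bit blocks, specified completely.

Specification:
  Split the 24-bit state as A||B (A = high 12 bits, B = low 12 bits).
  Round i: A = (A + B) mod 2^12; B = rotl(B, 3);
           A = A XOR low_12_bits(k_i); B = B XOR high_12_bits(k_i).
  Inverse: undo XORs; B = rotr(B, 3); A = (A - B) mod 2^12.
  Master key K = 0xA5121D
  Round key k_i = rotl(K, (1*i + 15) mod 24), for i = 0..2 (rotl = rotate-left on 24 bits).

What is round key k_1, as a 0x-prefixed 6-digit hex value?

0x1DA512

K = 0xA5121D
k_0 = rotl(K, (1*0+15) mod 24) = rotl(K, 15) = 0x0ED289
k_1 = rotl(K, (1*1+15) mod 24) = rotl(K, 16) = 0x1DA512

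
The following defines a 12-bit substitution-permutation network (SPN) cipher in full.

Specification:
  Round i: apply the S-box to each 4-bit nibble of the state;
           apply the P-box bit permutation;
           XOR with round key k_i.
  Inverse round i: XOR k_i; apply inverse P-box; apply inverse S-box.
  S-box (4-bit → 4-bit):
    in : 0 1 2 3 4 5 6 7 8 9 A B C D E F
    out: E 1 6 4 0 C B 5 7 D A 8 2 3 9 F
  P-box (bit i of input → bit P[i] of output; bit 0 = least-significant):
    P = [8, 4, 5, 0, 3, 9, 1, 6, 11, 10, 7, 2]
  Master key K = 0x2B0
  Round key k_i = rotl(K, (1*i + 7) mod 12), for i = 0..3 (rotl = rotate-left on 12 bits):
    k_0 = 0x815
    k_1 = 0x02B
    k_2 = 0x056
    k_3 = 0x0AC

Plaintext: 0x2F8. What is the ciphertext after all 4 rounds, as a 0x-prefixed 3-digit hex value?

0xD19

s_0 = plaintext = 0x2F8
s_1 = Round(s_0, k_0) = 0xFEF
s_2 = Round(s_1, k_1) = 0xDD6
s_3 = Round(s_2, k_2) = 0xF4F
s_4 = Round(s_3, k_3) = 0xD19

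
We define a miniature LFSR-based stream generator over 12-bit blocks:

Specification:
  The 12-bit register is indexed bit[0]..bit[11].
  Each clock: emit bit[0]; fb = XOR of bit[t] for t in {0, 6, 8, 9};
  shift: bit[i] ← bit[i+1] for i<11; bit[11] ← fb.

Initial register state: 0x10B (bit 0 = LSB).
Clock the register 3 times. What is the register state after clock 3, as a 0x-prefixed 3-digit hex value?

0xC21

reg_0 = 0x10B
clock 1: out=1, reg = 0x085
clock 2: out=1, reg = 0x842
clock 3: out=0, reg = 0xC21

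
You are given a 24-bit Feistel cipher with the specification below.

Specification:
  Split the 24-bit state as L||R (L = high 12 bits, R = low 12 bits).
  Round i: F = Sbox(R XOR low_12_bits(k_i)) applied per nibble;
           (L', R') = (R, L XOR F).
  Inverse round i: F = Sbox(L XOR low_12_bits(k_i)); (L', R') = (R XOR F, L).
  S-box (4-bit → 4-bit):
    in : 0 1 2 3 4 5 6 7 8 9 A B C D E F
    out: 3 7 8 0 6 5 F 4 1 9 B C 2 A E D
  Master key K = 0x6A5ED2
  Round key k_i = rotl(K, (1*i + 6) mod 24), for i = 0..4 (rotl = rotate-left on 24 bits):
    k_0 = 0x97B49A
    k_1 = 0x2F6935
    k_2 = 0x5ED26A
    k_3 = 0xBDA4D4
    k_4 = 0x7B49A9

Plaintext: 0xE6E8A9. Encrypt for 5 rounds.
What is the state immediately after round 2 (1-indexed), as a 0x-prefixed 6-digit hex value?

0xC6EDF5

s_0 = plaintext = 0xE6E8A9
s_1 = Round(s_0, k_0) = 0x8A9C6E
s_2 = Round(s_1, k_1) = 0xC6EDF5
s_3 = Round(s_2, k_2) = 0xDF51F3
s_4 = Round(s_3, k_3) = 0x1F3871
s_5 = Round(s_4, k_4) = 0x871652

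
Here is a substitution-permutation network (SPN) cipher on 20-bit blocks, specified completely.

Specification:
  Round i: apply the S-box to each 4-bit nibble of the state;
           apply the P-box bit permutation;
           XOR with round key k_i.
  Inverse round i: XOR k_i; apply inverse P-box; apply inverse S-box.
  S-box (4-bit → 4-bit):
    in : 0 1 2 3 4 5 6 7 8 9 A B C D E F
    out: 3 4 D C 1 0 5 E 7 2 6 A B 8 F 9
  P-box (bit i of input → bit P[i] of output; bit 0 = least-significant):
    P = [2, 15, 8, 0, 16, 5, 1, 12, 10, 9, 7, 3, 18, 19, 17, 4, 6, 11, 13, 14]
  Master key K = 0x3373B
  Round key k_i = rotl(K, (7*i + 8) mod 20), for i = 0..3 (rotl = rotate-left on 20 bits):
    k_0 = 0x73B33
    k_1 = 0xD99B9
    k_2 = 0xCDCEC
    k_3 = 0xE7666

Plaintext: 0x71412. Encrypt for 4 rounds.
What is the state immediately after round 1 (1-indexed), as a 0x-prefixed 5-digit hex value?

s_0 = plaintext = 0x71412
s_1 = Round(s_0, k_0) = 0x55634
s_2 = Round(s_1, k_1) = 0xD8D3F
s_3 = Round(s_2, k_2) = 0x28CE3
s_4 = Round(s_3, k_3) = 0x1010D

0x55634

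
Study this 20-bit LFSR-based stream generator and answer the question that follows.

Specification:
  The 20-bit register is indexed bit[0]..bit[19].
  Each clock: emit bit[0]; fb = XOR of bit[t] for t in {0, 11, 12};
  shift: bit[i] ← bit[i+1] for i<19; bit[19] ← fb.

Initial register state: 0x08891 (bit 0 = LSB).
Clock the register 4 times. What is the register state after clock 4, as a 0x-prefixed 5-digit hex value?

reg_0 = 0x08891
clock 1: out=1, reg = 0x04448
clock 2: out=0, reg = 0x02224
clock 3: out=0, reg = 0x01112
clock 4: out=0, reg = 0x80889

0x80889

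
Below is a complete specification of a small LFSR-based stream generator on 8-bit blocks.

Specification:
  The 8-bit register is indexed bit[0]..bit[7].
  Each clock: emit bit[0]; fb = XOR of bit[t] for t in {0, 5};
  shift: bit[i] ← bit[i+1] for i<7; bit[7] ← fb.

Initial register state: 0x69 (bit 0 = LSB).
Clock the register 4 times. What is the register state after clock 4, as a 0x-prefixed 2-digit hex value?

reg_0 = 0x69
clock 1: out=1, reg = 0x34
clock 2: out=0, reg = 0x9A
clock 3: out=0, reg = 0x4D
clock 4: out=1, reg = 0xA6

0xA6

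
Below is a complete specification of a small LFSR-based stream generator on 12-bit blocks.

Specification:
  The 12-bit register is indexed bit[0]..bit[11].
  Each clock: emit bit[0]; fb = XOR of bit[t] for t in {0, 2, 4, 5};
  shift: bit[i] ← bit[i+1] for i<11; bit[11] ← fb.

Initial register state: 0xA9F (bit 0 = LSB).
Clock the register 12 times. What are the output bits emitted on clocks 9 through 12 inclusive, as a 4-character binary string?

reg_0 = 0xA9F
clock 1: out=1, reg = 0xD4F
clock 2: out=1, reg = 0x6A7
clock 3: out=1, reg = 0xB53
clock 4: out=1, reg = 0x5A9
clock 5: out=1, reg = 0x2D4
clock 6: out=0, reg = 0x16A
clock 7: out=0, reg = 0x8B5
clock 8: out=1, reg = 0x45A
clock 9: out=0, reg = 0xA2D
clock 10: out=1, reg = 0xD16
clock 11: out=0, reg = 0x68B
clock 12: out=1, reg = 0xB45

0101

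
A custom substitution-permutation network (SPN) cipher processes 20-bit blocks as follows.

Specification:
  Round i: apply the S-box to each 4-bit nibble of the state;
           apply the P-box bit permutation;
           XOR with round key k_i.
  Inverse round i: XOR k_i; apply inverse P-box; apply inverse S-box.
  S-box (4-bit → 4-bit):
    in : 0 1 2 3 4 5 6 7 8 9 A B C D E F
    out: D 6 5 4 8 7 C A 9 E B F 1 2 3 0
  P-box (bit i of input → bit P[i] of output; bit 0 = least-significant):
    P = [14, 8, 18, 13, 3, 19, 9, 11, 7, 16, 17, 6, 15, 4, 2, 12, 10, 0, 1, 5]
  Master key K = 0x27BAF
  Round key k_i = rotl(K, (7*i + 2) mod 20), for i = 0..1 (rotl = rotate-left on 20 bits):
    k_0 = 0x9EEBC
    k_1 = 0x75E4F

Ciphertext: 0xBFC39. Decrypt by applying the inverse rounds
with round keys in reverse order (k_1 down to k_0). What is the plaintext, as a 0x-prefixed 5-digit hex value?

0x685B6

s_0 = ciphertext = 0xBFC39
s_1 = InvRound(s_0, k_1) = 0x65416
s_2 = InvRound(s_1, k_0) = 0x685B6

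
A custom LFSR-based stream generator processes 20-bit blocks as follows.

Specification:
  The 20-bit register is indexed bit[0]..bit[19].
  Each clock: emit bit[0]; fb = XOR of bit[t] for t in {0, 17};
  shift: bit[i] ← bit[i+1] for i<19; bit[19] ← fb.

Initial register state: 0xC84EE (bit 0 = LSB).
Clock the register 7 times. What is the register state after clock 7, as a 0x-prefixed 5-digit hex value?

reg_0 = 0xC84EE
clock 1: out=0, reg = 0x64277
clock 2: out=1, reg = 0x3213B
clock 3: out=1, reg = 0x1909D
clock 4: out=1, reg = 0x8C84E
clock 5: out=0, reg = 0x46427
clock 6: out=1, reg = 0xA3213
clock 7: out=1, reg = 0x51909

0x51909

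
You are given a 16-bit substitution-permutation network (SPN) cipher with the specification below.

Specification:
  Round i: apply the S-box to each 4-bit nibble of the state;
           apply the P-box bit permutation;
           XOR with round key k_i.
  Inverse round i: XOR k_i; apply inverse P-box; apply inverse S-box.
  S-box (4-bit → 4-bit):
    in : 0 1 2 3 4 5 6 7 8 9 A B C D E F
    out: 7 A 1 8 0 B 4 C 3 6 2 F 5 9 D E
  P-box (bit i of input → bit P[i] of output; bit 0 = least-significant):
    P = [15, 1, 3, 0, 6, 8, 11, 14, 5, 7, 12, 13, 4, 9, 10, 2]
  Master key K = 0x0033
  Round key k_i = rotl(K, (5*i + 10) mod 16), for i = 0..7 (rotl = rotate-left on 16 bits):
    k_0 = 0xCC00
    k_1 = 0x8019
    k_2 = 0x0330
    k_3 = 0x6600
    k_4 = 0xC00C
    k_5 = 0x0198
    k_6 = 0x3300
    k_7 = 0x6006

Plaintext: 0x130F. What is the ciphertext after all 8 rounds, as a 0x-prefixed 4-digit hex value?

0x70BE

s_0 = plaintext = 0x130F
s_1 = Round(s_0, k_0) = 0xE74F
s_2 = Round(s_1, k_1) = 0xB406
s_3 = Round(s_2, k_2) = 0x0C6C
s_4 = Round(s_3, k_3) = 0xF838
s_5 = Round(s_4, k_4) = 0x06AA
s_6 = Round(s_5, k_5) = 0x168A
s_7 = Round(s_6, k_6) = 0x2046
s_8 = Round(s_7, k_7) = 0x70BE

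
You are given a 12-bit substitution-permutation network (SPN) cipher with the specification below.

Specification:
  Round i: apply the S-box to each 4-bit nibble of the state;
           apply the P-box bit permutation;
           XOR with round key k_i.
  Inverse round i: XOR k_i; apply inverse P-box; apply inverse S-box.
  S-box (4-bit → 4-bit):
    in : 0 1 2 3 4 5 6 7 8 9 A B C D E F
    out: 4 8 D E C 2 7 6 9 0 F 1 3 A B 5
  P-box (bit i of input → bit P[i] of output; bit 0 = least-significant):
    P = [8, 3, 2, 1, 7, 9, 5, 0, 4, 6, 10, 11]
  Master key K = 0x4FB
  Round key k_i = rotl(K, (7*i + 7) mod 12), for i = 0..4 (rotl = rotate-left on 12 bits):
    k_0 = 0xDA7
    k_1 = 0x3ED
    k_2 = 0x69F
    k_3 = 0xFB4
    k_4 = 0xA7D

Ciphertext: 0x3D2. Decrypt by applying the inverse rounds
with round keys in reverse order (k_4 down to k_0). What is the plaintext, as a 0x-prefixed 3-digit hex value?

s_0 = ciphertext = 0x3D2
s_1 = InvRound(s_0, k_4) = 0x12A
s_2 = InvRound(s_1, k_3) = 0x2C3
s_3 = InvRound(s_2, k_2) = 0x697
s_4 = InvRound(s_3, k_1) = 0x60E
s_5 = InvRound(s_4, k_0) = 0x1AC

0x1AC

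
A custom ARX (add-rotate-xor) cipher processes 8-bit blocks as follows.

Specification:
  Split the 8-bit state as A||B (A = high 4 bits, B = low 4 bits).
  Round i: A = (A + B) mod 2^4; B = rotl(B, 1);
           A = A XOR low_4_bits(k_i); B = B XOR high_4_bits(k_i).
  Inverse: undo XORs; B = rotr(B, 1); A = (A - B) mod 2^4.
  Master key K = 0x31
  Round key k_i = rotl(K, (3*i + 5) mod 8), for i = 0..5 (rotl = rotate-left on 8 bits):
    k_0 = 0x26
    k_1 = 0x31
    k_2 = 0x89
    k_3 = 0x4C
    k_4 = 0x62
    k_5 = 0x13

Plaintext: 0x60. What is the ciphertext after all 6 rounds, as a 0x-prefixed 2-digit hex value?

s_0 = plaintext = 0x60
s_1 = Round(s_0, k_0) = 0x02
s_2 = Round(s_1, k_1) = 0x37
s_3 = Round(s_2, k_2) = 0x36
s_4 = Round(s_3, k_3) = 0x58
s_5 = Round(s_4, k_4) = 0xF7
s_6 = Round(s_5, k_5) = 0x5F

0x5F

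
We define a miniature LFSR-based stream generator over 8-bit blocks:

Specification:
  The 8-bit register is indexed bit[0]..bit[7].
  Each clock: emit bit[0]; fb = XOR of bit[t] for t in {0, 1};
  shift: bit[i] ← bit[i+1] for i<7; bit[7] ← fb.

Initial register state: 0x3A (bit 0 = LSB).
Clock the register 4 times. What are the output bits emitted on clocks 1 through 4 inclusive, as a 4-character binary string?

reg_0 = 0x3A
clock 1: out=0, reg = 0x9D
clock 2: out=1, reg = 0xCE
clock 3: out=0, reg = 0xE7
clock 4: out=1, reg = 0x73

0101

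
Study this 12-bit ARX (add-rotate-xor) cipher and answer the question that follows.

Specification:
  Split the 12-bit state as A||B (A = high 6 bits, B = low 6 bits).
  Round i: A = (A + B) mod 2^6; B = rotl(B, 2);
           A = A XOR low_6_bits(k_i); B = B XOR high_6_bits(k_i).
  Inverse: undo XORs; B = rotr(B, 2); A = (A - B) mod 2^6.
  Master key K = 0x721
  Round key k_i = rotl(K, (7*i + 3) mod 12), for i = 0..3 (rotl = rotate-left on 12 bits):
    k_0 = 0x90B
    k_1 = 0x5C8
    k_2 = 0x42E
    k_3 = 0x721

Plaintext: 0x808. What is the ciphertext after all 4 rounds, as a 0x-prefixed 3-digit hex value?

0x16C

s_0 = plaintext = 0x808
s_1 = Round(s_0, k_0) = 0x8C4
s_2 = Round(s_1, k_1) = 0xBC7
s_3 = Round(s_2, k_2) = 0x60C
s_4 = Round(s_3, k_3) = 0x16C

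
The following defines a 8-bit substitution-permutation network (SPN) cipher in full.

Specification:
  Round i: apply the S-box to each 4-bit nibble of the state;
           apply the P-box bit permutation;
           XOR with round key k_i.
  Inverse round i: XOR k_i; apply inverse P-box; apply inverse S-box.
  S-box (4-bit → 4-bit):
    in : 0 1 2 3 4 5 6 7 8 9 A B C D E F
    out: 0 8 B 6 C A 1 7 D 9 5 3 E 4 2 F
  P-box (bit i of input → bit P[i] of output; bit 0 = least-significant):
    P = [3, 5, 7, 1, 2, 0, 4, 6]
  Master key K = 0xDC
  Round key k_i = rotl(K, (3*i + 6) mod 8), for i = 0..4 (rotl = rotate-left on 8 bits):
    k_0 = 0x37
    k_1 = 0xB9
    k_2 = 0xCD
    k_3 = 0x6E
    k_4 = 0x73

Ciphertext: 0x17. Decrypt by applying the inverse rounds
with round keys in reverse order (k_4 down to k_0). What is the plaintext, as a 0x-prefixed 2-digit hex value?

0x4F

s_0 = ciphertext = 0x17
s_1 = InvRound(s_0, k_4) = 0x9E
s_2 = InvRound(s_1, k_3) = 0x43
s_3 = InvRound(s_2, k_2) = 0x68
s_4 = InvRound(s_3, k_1) = 0xCD
s_5 = InvRound(s_4, k_0) = 0x4F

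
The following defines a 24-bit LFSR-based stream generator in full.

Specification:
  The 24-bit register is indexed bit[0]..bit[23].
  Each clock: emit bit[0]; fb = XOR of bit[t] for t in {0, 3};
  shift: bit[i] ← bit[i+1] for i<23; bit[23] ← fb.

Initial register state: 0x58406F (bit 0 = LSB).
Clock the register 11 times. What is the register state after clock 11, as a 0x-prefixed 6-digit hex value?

0x0C4B08

reg_0 = 0x58406F
clock 1: out=1, reg = 0x2C2037
clock 2: out=1, reg = 0x96101B
clock 3: out=1, reg = 0x4B080D
clock 4: out=1, reg = 0x258406
clock 5: out=0, reg = 0x12C203
clock 6: out=1, reg = 0x896101
clock 7: out=1, reg = 0xC4B080
clock 8: out=0, reg = 0x625840
clock 9: out=0, reg = 0x312C20
clock 10: out=0, reg = 0x189610
clock 11: out=0, reg = 0x0C4B08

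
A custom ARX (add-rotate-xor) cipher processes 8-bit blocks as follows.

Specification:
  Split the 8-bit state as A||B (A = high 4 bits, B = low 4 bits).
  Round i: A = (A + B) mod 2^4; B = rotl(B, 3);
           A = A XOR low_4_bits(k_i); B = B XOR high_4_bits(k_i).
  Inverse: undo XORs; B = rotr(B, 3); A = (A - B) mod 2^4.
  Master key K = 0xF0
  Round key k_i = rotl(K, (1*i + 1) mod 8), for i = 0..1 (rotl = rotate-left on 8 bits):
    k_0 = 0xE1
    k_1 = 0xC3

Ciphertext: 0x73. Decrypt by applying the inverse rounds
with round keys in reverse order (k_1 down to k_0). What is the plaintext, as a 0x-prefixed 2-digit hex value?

0x22

s_0 = ciphertext = 0x73
s_1 = InvRound(s_0, k_1) = 0x5F
s_2 = InvRound(s_1, k_0) = 0x22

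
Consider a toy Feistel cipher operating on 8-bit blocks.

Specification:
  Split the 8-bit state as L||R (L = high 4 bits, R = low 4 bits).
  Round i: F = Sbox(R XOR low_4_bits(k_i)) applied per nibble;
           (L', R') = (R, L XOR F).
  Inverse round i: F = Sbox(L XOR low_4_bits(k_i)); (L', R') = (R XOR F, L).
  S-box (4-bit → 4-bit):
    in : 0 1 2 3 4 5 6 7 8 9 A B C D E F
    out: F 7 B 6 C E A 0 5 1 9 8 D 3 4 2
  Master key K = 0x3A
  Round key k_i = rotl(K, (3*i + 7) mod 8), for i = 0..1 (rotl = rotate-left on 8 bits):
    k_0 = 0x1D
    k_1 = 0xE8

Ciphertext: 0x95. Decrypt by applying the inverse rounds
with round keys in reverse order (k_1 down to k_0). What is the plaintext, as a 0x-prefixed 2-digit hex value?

0xB2

s_0 = ciphertext = 0x95
s_1 = InvRound(s_0, k_1) = 0x29
s_2 = InvRound(s_1, k_0) = 0xB2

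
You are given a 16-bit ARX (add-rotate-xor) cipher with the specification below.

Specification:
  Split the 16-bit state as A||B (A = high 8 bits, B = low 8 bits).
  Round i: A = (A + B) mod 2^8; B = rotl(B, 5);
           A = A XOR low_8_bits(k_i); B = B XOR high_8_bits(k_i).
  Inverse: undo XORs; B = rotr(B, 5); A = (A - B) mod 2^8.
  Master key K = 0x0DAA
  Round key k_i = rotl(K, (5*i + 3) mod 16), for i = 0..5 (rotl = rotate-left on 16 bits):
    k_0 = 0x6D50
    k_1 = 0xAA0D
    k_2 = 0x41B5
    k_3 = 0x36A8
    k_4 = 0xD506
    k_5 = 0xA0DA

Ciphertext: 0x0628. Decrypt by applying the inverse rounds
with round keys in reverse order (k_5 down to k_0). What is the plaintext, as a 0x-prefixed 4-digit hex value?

0x79E8

s_0 = ciphertext = 0x0628
s_1 = InvRound(s_0, k_5) = 0x9844
s_2 = InvRound(s_1, k_4) = 0x128C
s_3 = InvRound(s_2, k_3) = 0xE5D5
s_4 = InvRound(s_3, k_2) = 0xACA4
s_5 = InvRound(s_4, k_1) = 0x3170
s_6 = InvRound(s_5, k_0) = 0x79E8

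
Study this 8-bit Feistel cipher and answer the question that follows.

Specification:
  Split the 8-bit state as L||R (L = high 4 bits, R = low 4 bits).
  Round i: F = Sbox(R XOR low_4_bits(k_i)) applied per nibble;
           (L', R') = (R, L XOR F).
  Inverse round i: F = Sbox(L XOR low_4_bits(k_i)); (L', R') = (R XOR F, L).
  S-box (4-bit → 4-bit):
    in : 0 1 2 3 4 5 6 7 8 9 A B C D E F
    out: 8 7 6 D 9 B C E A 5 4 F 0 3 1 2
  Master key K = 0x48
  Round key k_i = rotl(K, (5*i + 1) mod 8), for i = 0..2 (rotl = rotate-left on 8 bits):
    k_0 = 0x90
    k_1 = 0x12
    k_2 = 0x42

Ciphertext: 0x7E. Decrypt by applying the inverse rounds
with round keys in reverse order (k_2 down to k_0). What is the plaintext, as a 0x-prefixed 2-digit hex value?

0x09

s_0 = ciphertext = 0x7E
s_1 = InvRound(s_0, k_2) = 0x57
s_2 = InvRound(s_1, k_1) = 0x95
s_3 = InvRound(s_2, k_0) = 0x09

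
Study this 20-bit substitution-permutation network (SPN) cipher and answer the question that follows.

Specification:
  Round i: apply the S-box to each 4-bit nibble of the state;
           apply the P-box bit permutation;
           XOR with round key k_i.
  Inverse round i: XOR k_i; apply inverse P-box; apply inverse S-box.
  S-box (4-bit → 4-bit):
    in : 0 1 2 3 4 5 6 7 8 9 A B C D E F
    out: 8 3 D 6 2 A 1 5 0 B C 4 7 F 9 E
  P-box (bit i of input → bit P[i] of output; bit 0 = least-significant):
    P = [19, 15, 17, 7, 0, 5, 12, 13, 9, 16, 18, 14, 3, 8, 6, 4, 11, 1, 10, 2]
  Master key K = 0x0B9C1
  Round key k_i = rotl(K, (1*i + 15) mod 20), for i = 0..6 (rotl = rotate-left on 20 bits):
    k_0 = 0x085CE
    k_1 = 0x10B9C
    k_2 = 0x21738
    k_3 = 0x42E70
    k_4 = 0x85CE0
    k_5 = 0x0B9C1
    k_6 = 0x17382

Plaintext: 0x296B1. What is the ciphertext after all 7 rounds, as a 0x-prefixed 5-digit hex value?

0x72AE2

s_0 = plaintext = 0x296B1
s_1 = Round(s_0, k_0) = 0x81AD2
s_2 = Round(s_1, k_1) = 0xF7A35
s_3 = Round(s_2, k_2) = 0x6C3D6
s_4 = Round(s_3, k_3) = 0x91719
s_5 = Round(s_4, k_4) = 0x4D74F
s_6 = Round(s_5, k_5) = 0x63A3B
s_7 = Round(s_6, k_6) = 0x72AE2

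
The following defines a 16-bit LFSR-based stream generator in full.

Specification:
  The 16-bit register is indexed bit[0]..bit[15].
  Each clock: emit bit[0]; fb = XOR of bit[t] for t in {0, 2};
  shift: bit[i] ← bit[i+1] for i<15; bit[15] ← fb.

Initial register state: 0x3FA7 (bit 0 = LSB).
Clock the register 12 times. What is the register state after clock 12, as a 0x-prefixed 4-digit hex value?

reg_0 = 0x3FA7
clock 1: out=1, reg = 0x1FD3
clock 2: out=1, reg = 0x8FE9
clock 3: out=1, reg = 0xC7F4
clock 4: out=0, reg = 0xE3FA
clock 5: out=0, reg = 0x71FD
clock 6: out=1, reg = 0x38FE
clock 7: out=0, reg = 0x9C7F
clock 8: out=1, reg = 0x4E3F
clock 9: out=1, reg = 0x271F
clock 10: out=1, reg = 0x138F
clock 11: out=1, reg = 0x09C7
clock 12: out=1, reg = 0x04E3

0x04E3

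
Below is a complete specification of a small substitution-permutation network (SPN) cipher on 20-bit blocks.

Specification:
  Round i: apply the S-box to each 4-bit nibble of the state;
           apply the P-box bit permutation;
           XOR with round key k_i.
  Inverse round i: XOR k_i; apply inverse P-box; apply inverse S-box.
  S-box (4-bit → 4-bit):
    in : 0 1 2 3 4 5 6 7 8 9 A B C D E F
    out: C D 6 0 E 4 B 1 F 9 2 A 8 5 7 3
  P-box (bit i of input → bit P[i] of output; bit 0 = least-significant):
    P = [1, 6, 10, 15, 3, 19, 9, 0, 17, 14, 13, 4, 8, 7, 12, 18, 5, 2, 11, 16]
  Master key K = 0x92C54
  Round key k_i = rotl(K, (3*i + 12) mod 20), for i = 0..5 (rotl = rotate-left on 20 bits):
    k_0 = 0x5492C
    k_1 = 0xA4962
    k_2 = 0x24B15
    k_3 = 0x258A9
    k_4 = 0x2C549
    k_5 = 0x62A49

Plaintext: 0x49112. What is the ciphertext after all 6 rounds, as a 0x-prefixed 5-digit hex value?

0xD440F

s_0 = plaintext = 0x49112
s_1 = Round(s_0, k_0) = 0x26671
s_2 = Round(s_1, k_1) = 0xC84FC
s_3 = Round(s_2, k_2) = 0xFBA8D
s_4 = Round(s_3, k_3) = 0xE1E06
s_5 = Round(s_4, k_4) = 0x43E2E
s_6 = Round(s_5, k_5) = 0xD440F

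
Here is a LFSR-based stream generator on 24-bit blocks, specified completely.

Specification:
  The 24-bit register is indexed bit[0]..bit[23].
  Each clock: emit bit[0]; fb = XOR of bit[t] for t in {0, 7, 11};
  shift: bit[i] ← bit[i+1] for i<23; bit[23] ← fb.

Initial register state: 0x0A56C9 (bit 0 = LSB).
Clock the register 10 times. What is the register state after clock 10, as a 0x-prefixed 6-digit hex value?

reg_0 = 0x0A56C9
clock 1: out=1, reg = 0x052B64
clock 2: out=0, reg = 0x8295B2
clock 3: out=0, reg = 0xC14AD9
clock 4: out=1, reg = 0xE0A56C
clock 5: out=0, reg = 0x7052B6
clock 6: out=0, reg = 0xB8295B
clock 7: out=1, reg = 0x5C14AD
clock 8: out=1, reg = 0x2E0A56
clock 9: out=0, reg = 0x97052B
clock 10: out=1, reg = 0xCB8295

0xCB8295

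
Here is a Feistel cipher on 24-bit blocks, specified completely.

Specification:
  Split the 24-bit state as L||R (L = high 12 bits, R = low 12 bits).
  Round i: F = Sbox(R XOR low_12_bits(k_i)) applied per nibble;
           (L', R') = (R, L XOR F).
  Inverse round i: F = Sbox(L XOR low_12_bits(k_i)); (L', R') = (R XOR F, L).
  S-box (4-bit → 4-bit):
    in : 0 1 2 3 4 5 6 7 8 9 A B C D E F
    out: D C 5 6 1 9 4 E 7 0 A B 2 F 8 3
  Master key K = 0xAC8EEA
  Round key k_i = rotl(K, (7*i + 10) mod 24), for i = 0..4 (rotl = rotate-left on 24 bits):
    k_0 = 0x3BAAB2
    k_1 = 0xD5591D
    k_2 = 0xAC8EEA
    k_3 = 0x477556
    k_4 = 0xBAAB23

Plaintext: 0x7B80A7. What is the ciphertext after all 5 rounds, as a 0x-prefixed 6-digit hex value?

s_0 = plaintext = 0x7B80A7
s_1 = Round(s_0, k_0) = 0x0A7D71
s_2 = Round(s_1, k_1) = 0xD711E5
s_3 = Round(s_2, k_2) = 0x1E5EA2
s_4 = Round(s_3, k_3) = 0xEA2AD4
s_5 = Round(s_4, k_4) = 0xAD429C

0xAD429C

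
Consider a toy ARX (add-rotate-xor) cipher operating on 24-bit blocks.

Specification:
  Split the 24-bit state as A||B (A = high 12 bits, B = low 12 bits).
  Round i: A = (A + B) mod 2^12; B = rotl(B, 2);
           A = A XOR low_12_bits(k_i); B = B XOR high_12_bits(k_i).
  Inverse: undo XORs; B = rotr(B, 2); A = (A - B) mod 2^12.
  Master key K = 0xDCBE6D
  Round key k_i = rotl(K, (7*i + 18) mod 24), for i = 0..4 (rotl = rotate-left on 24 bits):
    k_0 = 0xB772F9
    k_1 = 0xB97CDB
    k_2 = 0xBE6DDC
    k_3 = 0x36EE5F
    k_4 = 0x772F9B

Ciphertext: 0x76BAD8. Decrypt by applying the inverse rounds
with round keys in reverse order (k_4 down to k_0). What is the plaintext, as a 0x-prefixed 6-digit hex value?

s_0 = ciphertext = 0x76BAD8
s_1 = InvRound(s_0, k_4) = 0xD86B6A
s_2 = InvRound(s_1, k_3) = 0x1D8201
s_3 = InvRound(s_2, k_2) = 0xD8BE79
s_4 = InvRound(s_3, k_1) = 0x7D597B
s_5 = InvRound(s_4, k_0) = 0x4A9083

0x4A9083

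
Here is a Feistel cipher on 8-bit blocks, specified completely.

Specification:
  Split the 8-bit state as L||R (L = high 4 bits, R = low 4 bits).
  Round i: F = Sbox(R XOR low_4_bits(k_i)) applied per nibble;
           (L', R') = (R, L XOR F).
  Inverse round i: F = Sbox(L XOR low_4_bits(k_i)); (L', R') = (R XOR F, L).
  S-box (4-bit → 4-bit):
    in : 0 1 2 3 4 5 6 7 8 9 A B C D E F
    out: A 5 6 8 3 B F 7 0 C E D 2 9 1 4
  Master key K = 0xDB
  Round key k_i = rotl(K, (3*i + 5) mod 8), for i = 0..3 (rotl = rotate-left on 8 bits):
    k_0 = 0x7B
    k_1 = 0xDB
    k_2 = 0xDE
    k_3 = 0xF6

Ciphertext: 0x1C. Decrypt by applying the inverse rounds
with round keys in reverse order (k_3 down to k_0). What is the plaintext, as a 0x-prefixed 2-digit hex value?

s_0 = ciphertext = 0x1C
s_1 = InvRound(s_0, k_3) = 0xB1
s_2 = InvRound(s_1, k_2) = 0xAB
s_3 = InvRound(s_2, k_1) = 0xEA
s_4 = InvRound(s_3, k_0) = 0x1E

0x1E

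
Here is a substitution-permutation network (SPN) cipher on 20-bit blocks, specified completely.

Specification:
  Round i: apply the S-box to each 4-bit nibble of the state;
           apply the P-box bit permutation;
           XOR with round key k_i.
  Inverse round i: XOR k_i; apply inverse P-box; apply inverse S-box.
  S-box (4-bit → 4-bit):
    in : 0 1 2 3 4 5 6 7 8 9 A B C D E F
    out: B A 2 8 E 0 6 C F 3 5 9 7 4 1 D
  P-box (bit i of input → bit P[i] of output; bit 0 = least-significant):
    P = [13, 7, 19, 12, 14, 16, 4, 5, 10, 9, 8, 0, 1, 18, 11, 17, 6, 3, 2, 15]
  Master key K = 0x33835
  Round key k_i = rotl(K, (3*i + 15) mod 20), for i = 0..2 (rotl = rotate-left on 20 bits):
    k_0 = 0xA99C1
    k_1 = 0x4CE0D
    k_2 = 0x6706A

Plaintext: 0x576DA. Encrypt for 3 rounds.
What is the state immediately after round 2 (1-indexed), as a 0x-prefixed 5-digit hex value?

s_0 = plaintext = 0x576DA
s_1 = Round(s_0, k_0) = 0x0B2D1
s_2 = Round(s_1, k_1) = 0x65CD7
s_3 = Round(s_2, k_2) = 0xE6776

0x65CD7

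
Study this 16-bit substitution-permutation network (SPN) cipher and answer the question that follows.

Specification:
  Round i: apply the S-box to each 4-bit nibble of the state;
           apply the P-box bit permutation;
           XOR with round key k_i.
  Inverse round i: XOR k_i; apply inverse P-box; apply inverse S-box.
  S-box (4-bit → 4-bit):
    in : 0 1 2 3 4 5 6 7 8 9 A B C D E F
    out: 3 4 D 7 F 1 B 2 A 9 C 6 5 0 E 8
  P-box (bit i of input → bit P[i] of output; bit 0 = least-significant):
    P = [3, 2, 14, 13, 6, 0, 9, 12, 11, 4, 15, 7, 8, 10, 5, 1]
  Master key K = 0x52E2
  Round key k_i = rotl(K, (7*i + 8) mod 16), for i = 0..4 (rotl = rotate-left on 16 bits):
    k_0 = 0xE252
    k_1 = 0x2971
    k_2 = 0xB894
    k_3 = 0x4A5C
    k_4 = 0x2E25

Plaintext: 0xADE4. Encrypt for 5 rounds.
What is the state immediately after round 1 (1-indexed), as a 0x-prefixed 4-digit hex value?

0x907D

s_0 = plaintext = 0xADE4
s_1 = Round(s_0, k_0) = 0x907D
s_2 = Round(s_1, k_1) = 0x2062
s_3 = Round(s_2, k_2) = 0xC1EF
s_4 = Round(s_3, k_3) = 0xF97D
s_5 = Round(s_4, k_4) = 0x26A6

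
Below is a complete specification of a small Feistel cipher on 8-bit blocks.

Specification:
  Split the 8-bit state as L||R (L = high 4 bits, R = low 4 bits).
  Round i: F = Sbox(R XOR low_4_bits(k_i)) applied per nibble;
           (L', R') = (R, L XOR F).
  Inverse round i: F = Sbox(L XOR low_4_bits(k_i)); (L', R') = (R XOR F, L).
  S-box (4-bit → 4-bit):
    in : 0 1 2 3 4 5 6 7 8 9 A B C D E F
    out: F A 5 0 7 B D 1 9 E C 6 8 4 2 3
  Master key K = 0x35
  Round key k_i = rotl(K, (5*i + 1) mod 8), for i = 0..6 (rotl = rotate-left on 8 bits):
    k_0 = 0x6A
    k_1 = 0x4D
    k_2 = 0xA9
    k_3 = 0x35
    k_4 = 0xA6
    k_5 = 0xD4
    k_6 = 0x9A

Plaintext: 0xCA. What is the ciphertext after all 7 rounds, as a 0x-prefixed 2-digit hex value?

s_0 = plaintext = 0xCA
s_1 = Round(s_0, k_0) = 0xA3
s_2 = Round(s_1, k_1) = 0x38
s_3 = Round(s_2, k_2) = 0x89
s_4 = Round(s_3, k_3) = 0x90
s_5 = Round(s_4, k_4) = 0x04
s_6 = Round(s_5, k_5) = 0x4F
s_7 = Round(s_6, k_6) = 0xFF

0xFF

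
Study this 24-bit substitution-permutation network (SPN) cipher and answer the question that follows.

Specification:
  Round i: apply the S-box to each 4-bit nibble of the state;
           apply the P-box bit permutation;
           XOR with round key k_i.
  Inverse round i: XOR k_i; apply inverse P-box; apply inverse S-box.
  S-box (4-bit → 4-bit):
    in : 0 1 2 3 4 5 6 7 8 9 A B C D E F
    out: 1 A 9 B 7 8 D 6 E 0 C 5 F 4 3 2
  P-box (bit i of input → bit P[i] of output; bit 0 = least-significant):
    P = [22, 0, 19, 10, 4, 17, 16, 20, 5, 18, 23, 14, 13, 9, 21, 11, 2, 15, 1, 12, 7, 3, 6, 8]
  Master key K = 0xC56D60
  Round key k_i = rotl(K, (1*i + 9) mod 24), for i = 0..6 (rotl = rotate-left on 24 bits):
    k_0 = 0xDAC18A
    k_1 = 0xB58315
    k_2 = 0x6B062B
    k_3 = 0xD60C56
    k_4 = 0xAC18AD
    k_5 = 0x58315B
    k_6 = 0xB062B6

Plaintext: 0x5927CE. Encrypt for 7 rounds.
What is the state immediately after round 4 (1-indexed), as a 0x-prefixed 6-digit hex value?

s_0 = plaintext = 0x5927CE
s_1 = Round(s_0, k_0) = 0x0DE89B
s_2 = Round(s_1, k_1) = 0x79E197
s_3 = Round(s_2, k_2) = 0x676462
s_4 = Round(s_3, k_3) = 0x23A1A4
s_5 = Round(s_4, k_4) = 0xD1C128
s_6 = Round(s_5, k_5) = 0x64CF0A
s_7 = Round(s_6, k_6) = 0x9CCD60

0x23A1A4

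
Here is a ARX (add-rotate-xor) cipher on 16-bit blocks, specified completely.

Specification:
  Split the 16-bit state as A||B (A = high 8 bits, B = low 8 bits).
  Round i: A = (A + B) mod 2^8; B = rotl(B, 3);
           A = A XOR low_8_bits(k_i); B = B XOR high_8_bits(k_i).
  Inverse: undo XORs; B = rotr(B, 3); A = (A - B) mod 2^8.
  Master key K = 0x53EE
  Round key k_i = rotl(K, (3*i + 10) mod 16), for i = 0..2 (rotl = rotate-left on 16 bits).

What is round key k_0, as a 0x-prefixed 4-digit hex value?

0xB94F

K = 0x53EE
k_0 = rotl(K, (3*0+10) mod 16) = rotl(K, 10) = 0xB94F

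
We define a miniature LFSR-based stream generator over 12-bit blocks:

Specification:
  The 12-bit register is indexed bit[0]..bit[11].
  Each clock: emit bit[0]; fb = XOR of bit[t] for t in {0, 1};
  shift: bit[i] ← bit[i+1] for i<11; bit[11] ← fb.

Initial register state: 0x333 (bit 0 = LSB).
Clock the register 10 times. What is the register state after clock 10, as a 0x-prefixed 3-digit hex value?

reg_0 = 0x333
clock 1: out=1, reg = 0x199
clock 2: out=1, reg = 0x8CC
clock 3: out=0, reg = 0x466
clock 4: out=0, reg = 0xA33
clock 5: out=1, reg = 0x519
clock 6: out=1, reg = 0xA8C
clock 7: out=0, reg = 0x546
clock 8: out=0, reg = 0xAA3
clock 9: out=1, reg = 0x551
clock 10: out=1, reg = 0xAA8

0xAA8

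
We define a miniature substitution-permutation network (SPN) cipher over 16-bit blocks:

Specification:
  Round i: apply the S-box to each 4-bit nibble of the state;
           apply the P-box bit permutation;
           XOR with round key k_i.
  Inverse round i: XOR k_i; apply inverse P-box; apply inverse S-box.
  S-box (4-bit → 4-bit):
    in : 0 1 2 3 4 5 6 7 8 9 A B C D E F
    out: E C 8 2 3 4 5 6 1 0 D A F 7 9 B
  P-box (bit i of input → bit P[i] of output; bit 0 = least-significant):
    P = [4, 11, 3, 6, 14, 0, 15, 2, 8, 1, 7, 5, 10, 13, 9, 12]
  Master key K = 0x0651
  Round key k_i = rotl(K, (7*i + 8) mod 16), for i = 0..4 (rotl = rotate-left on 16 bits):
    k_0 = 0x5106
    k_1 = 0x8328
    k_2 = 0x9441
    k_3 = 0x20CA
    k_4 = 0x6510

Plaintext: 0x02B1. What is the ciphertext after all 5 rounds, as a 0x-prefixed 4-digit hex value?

s_0 = plaintext = 0x02B1
s_1 = Round(s_0, k_0) = 0x636B
s_2 = Round(s_1, k_1) = 0x4D6A
s_3 = Round(s_2, k_2) = 0x719B
s_4 = Round(s_3, k_3) = 0x0A2A
s_5 = Round(s_4, k_4) = 0x56EC

0x56EC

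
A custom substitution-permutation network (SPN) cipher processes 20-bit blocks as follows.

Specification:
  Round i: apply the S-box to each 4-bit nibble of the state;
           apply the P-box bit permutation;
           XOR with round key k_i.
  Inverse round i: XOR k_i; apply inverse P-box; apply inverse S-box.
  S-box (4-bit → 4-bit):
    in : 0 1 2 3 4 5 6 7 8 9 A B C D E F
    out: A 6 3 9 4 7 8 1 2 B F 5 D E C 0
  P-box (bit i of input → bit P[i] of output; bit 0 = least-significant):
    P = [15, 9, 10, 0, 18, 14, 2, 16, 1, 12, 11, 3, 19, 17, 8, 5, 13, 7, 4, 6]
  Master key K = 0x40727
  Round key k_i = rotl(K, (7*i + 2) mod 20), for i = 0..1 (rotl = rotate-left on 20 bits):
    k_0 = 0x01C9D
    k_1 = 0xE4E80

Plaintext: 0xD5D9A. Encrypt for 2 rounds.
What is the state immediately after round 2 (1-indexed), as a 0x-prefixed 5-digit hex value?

s_0 = plaintext = 0xD5D9A
s_1 = Round(s_0, k_0) = 0xFC344
s_2 = Round(s_1, k_1) = 0x64BAE

0x64BAE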